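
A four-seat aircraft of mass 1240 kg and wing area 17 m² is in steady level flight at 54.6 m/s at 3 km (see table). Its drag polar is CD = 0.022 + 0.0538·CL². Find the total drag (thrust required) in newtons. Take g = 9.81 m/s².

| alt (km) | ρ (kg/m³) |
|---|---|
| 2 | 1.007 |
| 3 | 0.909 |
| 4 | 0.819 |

D = 852 N

At 3 km, from the table: ρ = 0.909 kg/m³.
Weight W = mg = 1240 × 9.81 = 12164 N; in level flight L = W.
q = ½ρv² = ½ × 0.909 × 54.6² = 1355 Pa.
CL = W/(q·S) = 12164 / (1355 × 17) = 0.5281.
CD = 0.022 + 0.0538 × 0.5281² = 0.037.
D = q·S·CD = 1355 × 17 × 0.037 = 852.4 N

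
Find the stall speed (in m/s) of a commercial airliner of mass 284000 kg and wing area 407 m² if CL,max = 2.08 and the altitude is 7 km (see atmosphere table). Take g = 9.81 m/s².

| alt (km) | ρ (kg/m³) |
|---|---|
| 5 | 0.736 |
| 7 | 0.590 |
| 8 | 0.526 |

V_stall = 106 m/s

At 7 km, from the table: ρ = 0.590 kg/m³.
At stall, lift equals weight: L = W = m·g = 284000 × 9.81 = 2.786×10^6 N.
From L = ½ρV²S·CL,max = W: V_stall = √(2W/(ρSCL,max)) = √(2·2.786×10^6/(0.59·407·2.08))
V_stall = √11160 = 106 m/s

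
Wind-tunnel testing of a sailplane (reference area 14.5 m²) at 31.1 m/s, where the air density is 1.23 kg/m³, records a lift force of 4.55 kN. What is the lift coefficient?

From L = ½ρv²S·CL, rearranging gives CL = 2L/(ρv²S).
CL = 2 × 4550 / (1.23 × 31.1² × 14.5) = 0.528

CL = 0.528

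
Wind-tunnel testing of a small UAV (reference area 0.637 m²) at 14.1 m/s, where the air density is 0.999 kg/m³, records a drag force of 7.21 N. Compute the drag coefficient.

From D = ½ρv²S·CD, rearranging gives CD = 2D/(ρv²S).
CD = 2 × 7.21 / (0.999 × 14.1² × 0.637) = 0.114

CD = 0.114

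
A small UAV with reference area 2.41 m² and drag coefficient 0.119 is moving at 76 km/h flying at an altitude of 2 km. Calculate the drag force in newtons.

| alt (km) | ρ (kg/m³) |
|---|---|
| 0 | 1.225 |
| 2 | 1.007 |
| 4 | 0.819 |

D = 64.4 N

At 2 km, from the table: ρ = 1.007 kg/m³.
Convert speed: v = 76 km/h ÷ 3.6 = 21.11 m/s.
Dynamic pressure q = ½ρv² = ½ × 1.007 × 21.11² = 224.4 Pa.
D = q·S·CD = 224.4 × 2.41 × 0.119 = 64.4 N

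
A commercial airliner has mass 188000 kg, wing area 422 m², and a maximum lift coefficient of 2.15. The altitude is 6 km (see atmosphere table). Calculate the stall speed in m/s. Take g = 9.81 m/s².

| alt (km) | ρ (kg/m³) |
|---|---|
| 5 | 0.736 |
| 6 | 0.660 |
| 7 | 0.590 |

At 6 km, from the table: ρ = 0.660 kg/m³.
At stall, lift equals weight: L = W = m·g = 188000 × 9.81 = 1.844×10^6 N.
V_stall = √(2W/(ρ·S·CL,max)) = √(2 × 1.844×10^6 / (0.66 × 422 × 2.15))
V_stall = √6160 = 78.5 m/s

V_stall = 78.5 m/s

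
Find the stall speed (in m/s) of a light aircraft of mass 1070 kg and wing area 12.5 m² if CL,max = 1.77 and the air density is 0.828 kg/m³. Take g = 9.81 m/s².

V_stall = 33.9 m/s

Stall occurs when L = W at CL,max. W = mg = 1070 × 9.81 = 10500 N.
V_stall = √(2W/(ρ·S·CL,max)) = √(2 × 10500 / (0.828 × 12.5 × 1.77))
V_stall = √1146 = 33.9 m/s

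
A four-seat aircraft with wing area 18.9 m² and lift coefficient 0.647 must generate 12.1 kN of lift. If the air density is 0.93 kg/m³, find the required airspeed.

v = 46.1 m/s

L = ½ρv²S·CL ⇒ v = √(2L/(ρ·S·CL))
v = √(2 × 12100 / (0.93 × 18.9 × 0.647)) = √2128 = 46.1 m/s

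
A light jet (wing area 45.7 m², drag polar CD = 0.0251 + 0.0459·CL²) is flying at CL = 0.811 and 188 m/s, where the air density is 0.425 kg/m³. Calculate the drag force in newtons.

CD = 0.0251 + 0.0459 × 0.811² = 0.05529
D = ½ρv²S·CD = ½ × 0.425 × 188² × 45.7 × 0.05529 = 19000 N

D = 19000 N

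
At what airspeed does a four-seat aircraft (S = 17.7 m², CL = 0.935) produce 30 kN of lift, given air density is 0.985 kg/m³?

v = 60.7 m/s

L = ½ρv²S·CL ⇒ v = √(2L/(ρ·S·CL))
v = √(2 × 30000 / (0.985 × 17.7 × 0.935)) = √3681 = 60.7 m/s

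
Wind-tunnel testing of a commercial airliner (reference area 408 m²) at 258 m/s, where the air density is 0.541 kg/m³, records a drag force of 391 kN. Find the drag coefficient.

From D = ½ρv²S·CD, rearranging gives CD = 2D/(ρv²S).
CD = 2 × 3.91×10^5 / (0.541 × 258² × 408) = 0.0532

CD = 0.0532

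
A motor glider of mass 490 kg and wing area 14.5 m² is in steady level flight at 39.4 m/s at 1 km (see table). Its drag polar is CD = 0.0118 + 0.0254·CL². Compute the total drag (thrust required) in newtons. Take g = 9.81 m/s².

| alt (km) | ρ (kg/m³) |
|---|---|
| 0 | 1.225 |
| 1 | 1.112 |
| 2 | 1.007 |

At 1 km, from the table: ρ = 1.112 kg/m³.
Level flight ⇒ L = W = m·g = 490 × 9.81 = 4806.9 N.
Dynamic pressure q = 0.5 × 1.112 × 39.4² = 863.1 Pa.
CL = W/(q·S) = 4806.9 / (863.1 × 14.5) = 0.3841.
CD = 0.0118 + 0.0254 × 0.3841² = 0.01555.
D = q·S·CD = 863.1 × 14.5 × 0.01555 = 194.6 N

D = 195 N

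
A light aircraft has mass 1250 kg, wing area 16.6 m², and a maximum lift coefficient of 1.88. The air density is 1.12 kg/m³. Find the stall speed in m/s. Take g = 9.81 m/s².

V_stall = 26.5 m/s

At stall, lift equals weight: L = W = m·g = 1250 × 9.81 = 12260 N.
From L = ½ρV²S·CL,max = W: V_stall = √(2W/(ρSCL,max)) = √(2·12260/(1.12·16.6·1.88))
V_stall = √701.7 = 26.5 m/s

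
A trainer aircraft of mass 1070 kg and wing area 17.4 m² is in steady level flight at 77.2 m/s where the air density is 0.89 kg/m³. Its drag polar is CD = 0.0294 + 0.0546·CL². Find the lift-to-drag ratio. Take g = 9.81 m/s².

In steady level flight, lift balances weight: W = mg = 1070 × 9.81 = 10497 N.
Dynamic pressure q = 0.5 × 0.89 × 77.2² = 2652 Pa.
CL = W/(q·S) = 10497 / (2652 × 17.4) = 0.2275.
CD = 0.0294 + 0.0546 × 0.2275² = 0.03222.
L/D = CL/CD = 0.2275 / 0.03222 = 7.06

L/D = 7.06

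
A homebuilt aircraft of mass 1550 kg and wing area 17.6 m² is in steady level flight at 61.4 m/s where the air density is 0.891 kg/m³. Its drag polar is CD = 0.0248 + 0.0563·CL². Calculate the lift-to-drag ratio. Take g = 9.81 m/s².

In steady level flight, lift balances weight: W = mg = 1550 × 9.81 = 15206 N.
q = ½ρv² = ½ × 0.891 × 61.4² = 1680 Pa.
CL = 2W/(ρv²S) = 2×15206/(0.891×61.4²×17.6) = 0.5144.
CD = 0.0248 + 0.0563 × 0.5144² = 0.0397.
L/D = CL/CD = 0.5144 / 0.0397 = 13

L/D = 13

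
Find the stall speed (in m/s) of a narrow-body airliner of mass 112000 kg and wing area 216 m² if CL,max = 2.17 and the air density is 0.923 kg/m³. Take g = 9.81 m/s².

Stall occurs when L = W at CL,max. W = mg = 112000 × 9.81 = 1.099×10^6 N.
V_stall = √(2W/(ρ·S·CL,max)) = √(2 × 1.099×10^6 / (0.923 × 216 × 2.17))
V_stall = √5079 = 71.3 m/s

V_stall = 71.3 m/s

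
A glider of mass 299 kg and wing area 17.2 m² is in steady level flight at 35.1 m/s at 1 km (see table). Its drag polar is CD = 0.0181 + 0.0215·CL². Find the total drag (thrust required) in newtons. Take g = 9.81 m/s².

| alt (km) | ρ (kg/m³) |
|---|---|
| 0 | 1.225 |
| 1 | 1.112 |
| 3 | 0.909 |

D = 229 N

At 1 km, from the table: ρ = 1.112 kg/m³.
Weight W = mg = 299 × 9.81 = 2933.2 N; in level flight L = W.
q = ½ρv² = ½ × 1.112 × 35.1² = 685 Pa.
CL = 2W/(ρv²S) = 2×2933.2/(1.112×35.1²×17.2) = 0.249.
CD = 0.0181 + 0.0215 × 0.249² = 0.01943.
D = q·S·CD = 685 × 17.2 × 0.01943 = 229 N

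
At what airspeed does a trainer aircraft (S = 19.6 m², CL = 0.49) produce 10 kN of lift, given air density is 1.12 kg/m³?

v = 43.1 m/s

L = ½ρv²S·CL ⇒ v = √(2L/(ρ·S·CL))
v = √(2 × 10000 / (1.12 × 19.6 × 0.49)) = √1859 = 43.1 m/s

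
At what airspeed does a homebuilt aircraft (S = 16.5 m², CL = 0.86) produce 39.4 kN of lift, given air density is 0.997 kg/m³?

L = ½ρv²S·CL ⇒ v = √(2L/(ρ·S·CL))
v = √(2 × 39400 / (0.997 × 16.5 × 0.86)) = √5570 = 74.6 m/s

v = 74.6 m/s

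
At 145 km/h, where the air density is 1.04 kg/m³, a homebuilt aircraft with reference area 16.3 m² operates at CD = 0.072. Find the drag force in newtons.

D = 990 N

Convert speed: v = 145 km/h ÷ 3.6 = 40.28 m/s.
Dynamic pressure q = ½ρv² = ½ × 1.04 × 40.28² = 843.6 Pa.
D = q·S·CD = 843.6 × 16.3 × 0.072 = 990 N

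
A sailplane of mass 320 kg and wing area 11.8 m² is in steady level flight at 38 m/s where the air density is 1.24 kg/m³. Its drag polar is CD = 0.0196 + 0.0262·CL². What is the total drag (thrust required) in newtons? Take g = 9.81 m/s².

D = 232 N

Weight W = mg = 320 × 9.81 = 3139.2 N; in level flight L = W.
Dynamic pressure q = 0.5 × 1.24 × 38² = 895.3 Pa.
CL = W/(q·S) = 3139.2 / (895.3 × 11.8) = 0.2972.
CD = 0.0196 + 0.0262 × 0.2972² = 0.02191.
D = q·S·CD = 895.3 × 11.8 × 0.02191 = 231.5 N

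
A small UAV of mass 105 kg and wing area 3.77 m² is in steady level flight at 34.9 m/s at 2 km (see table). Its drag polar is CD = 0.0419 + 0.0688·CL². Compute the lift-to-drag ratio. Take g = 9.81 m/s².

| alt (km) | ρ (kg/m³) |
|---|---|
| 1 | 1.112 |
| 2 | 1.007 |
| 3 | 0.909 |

At 2 km, from the table: ρ = 1.007 kg/m³.
Weight W = mg = 105 × 9.81 = 1030 N; in level flight L = W.
Dynamic pressure q = 0.5 × 1.007 × 34.9² = 613.3 Pa.
Required CL = L/(qS) = 1030/(613.3·3.77) = 0.4455.
CD = 0.0419 + 0.0688 × 0.4455² = 0.05556.
L/D = CL/CD = 0.4455 / 0.05556 = 8.02

L/D = 8.02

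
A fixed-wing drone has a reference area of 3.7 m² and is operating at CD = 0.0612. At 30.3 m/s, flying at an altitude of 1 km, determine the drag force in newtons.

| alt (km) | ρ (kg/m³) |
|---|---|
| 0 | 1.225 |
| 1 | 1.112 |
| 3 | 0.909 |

At 1 km, from the table: ρ = 1.112 kg/m³.
Dynamic pressure q = ½ρv² = ½ × 1.112 × 30.3² = 510.5 Pa.
D = q·S·CD = 510.5 × 3.7 × 0.0612 = 116 N

D = 116 N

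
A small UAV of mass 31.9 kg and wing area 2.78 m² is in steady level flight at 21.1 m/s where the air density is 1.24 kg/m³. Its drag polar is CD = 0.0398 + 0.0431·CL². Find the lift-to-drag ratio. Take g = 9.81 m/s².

L/D = 8.68

Weight W = mg = 31.9 × 9.81 = 312.94 N; in level flight L = W.
Dynamic pressure q = 0.5 × 1.24 × 21.1² = 276 Pa.
CL = 2W/(ρv²S) = 2×312.94/(1.24×21.1²×2.78) = 0.4078.
CD = 0.0398 + 0.0431 × 0.4078² = 0.04697.
L/D = CL/CD = 0.4078 / 0.04697 = 8.68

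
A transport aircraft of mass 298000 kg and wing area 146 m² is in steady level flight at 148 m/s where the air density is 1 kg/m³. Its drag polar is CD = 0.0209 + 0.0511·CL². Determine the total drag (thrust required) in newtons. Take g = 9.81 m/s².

Level flight ⇒ L = W = m·g = 298000 × 9.81 = 2.9234×10^6 N.
q = ½ρv² = ½ × 1 × 148² = 10950 Pa.
CL = W/(q·S) = 2.9234×10^6 / (10950 × 146) = 1.828.
CD = 0.0209 + 0.0511 × 1.828² = 0.1917.
D = q·S·CD = 10950 × 146 × 0.1917 = 3.065×10^5 N

D = 3.07×10^5 N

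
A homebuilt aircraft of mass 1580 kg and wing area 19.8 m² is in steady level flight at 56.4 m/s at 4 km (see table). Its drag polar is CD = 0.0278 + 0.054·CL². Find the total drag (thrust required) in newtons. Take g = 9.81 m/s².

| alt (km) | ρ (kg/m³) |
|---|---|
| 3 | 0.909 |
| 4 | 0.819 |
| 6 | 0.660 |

At 4 km, from the table: ρ = 0.819 kg/m³.
In steady level flight, lift balances weight: W = mg = 1580 × 9.81 = 15500 N.
Dynamic pressure q = 0.5 × 0.819 × 56.4² = 1303 Pa.
CL = 2W/(ρv²S) = 2×15500/(0.819×56.4²×19.8) = 0.601.
CD = 0.0278 + 0.054 × 0.601² = 0.0473.
D = q·S·CD = 1303 × 19.8 × 0.0473 = 1220 N

D = 1220 N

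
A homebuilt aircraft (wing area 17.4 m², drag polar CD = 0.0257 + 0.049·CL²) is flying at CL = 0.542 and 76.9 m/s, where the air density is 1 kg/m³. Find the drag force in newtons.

D = 2060 N

CD = 0.0257 + 0.049 × 0.542² = 0.04009
D = ½ρv²S·CD = ½ × 1 × 76.9² × 17.4 × 0.04009 = 2060 N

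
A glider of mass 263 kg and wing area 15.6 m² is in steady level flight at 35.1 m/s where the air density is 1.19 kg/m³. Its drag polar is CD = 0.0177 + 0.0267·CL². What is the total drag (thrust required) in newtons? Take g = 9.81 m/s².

D = 218 N

In steady level flight, lift balances weight: W = mg = 263 × 9.81 = 2580 N.
Dynamic pressure q = 0.5 × 1.19 × 35.1² = 733 Pa.
CL = 2W/(ρv²S) = 2×2580/(1.19×35.1²×15.6) = 0.2256.
CD = 0.0177 + 0.0267 × 0.2256² = 0.01906.
D = q·S·CD = 733 × 15.6 × 0.01906 = 218 N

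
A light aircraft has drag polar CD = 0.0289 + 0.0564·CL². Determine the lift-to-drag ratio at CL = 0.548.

CD = 0.0289 + 0.0564 × 0.548² = 0.04584
L/D = CL/CD = 0.548 / 0.04584 = 12

L/D = 12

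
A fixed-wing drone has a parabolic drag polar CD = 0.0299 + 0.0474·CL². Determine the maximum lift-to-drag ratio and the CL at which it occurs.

(L/D)max = 13.3, at CL = 0.794

For CD = CD0 + K·CL², (L/D)max occurs at CL* = √(CD0/K) and equals 1/(2√(K·CD0)).
(L/D)max = 1/(2√(0.0474 × 0.0299)) = 1/(2 × 0.03765) = 13.3
CL* = √(0.0299/0.0474) = 0.794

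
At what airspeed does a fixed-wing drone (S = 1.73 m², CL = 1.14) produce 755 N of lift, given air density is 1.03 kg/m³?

v = 27.3 m/s

L = ½ρv²S·CL ⇒ v = √(2L/(ρ·S·CL))
v = √(2 × 755 / (1.03 × 1.73 × 1.14)) = √743.3 = 27.3 m/s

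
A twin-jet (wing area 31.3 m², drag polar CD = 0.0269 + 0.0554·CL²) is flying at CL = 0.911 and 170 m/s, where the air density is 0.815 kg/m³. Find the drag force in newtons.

D = 26900 N

CD = 0.0269 + 0.0554 × 0.911² = 0.07288
D = ½ρv²S·CD = ½ × 0.815 × 170² × 31.3 × 0.07288 = 26900 N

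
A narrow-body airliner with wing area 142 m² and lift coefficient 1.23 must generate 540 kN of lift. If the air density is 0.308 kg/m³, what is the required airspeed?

v = 142 m/s

L = ½ρv²S·CL ⇒ v = √(2L/(ρ·S·CL))
v = √(2 × 5.4×10^5 / (0.308 × 142 × 1.23)) = √20080 = 142 m/s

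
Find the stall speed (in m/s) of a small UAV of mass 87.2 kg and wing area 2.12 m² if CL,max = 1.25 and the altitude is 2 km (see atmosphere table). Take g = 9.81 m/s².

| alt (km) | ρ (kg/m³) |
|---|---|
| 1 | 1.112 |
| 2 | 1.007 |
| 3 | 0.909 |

V_stall = 25.3 m/s

At 2 km, from the table: ρ = 1.007 kg/m³.
Weight W = mg = 87.2 × 9.81 = 855.4 N.
From L = ½ρV²S·CL,max = W: V_stall = √(2W/(ρSCL,max)) = √(2·855.4/(1.007·2.12·1.25))
V_stall = √641.1 = 25.3 m/s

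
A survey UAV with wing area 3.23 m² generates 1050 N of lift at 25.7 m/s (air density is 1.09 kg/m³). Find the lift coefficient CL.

From L = ½ρv²S·CL, rearranging gives CL = 2L/(ρv²S).
CL = 2 × 1050 / (1.09 × 25.7² × 3.23) = 0.903

CL = 0.903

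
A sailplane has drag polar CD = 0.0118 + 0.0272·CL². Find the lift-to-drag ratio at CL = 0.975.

CD = 0.0118 + 0.0272 × 0.975² = 0.03766
L/D = CL/CD = 0.975 / 0.03766 = 25.9

L/D = 25.9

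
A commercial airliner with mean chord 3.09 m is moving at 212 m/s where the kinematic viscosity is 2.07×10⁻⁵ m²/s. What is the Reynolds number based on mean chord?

Re = v·c/ν = 212 × 3.09 / (2.07×10⁻⁵) = 3.16×10^7

Re = 3.16×10^7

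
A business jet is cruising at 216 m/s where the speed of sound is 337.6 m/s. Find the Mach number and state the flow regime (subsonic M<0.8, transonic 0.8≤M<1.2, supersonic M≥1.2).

M = v/a = 216 / 337.6 = 0.64
M = 0.64 → subsonic.

M = 0.64 (subsonic)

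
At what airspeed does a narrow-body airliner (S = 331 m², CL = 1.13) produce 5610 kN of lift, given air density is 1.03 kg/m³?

L = ½ρv²S·CL ⇒ v = √(2L/(ρ·S·CL))
v = √(2 × 5.61×10^6 / (1.03 × 331 × 1.13)) = √29120 = 171 m/s

v = 171 m/s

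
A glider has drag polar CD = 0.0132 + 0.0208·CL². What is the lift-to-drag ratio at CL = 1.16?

L/D = 28.2

CD = 0.0132 + 0.0208 × 1.16² = 0.04119
L/D = CL/CD = 1.16 / 0.04119 = 28.2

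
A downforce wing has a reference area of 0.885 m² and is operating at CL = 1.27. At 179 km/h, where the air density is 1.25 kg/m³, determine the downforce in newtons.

Convert speed: v = 179 km/h ÷ 3.6 = 49.72 m/s.
Dynamic pressure q = ½ρv² = ½ × 1.25 × 49.72² = 1545 Pa.
L = q·S·CL = 1545 × 0.885 × 1.27 = 1740 N

L = 1740 N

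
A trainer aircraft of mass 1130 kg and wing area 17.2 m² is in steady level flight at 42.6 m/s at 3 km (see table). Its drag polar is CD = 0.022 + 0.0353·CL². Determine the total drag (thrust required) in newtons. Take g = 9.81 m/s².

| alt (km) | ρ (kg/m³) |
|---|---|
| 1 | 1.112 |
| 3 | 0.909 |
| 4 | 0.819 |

At 3 km, from the table: ρ = 0.909 kg/m³.
In steady level flight, lift balances weight: W = mg = 1130 × 9.81 = 11085 N.
Dynamic pressure q = 0.5 × 0.909 × 42.6² = 824.8 Pa.
CL = W/(q·S) = 11085 / (824.8 × 17.2) = 0.7814.
CD = 0.022 + 0.0353 × 0.7814² = 0.04355.
D = q·S·CD = 824.8 × 17.2 × 0.04355 = 617.9 N

D = 618 N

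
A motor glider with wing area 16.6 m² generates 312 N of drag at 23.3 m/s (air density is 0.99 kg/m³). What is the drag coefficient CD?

From D = ½ρv²S·CD, rearranging gives CD = 2D/(ρv²S).
CD = 2 × 312 / (0.99 × 23.3² × 16.6) = 0.0699

CD = 0.0699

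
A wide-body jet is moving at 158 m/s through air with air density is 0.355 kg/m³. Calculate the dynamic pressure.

q = 4430 Pa

q = ½ρv² = ½ × 0.355 × 158² = 4430 Pa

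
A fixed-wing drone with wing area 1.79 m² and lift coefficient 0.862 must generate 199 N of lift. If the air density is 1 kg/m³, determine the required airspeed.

L = ½ρv²S·CL ⇒ v = √(2L/(ρ·S·CL))
v = √(2 × 199 / (1 × 1.79 × 0.862)) = √257.9 = 16.1 m/s

v = 16.1 m/s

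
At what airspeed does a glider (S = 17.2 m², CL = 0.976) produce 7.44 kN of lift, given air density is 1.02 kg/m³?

v = 29.5 m/s

L = ½ρv²S·CL ⇒ v = √(2L/(ρ·S·CL))
v = √(2 × 7440 / (1.02 × 17.2 × 0.976)) = √869 = 29.5 m/s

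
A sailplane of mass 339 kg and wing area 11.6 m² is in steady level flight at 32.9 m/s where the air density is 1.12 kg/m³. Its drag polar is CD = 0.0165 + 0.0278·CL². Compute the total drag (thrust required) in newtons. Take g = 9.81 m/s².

D = 160 N

In steady level flight, lift balances weight: W = mg = 339 × 9.81 = 3325.6 N.
q = ½ρv² = ½ × 1.12 × 32.9² = 606.1 Pa.
CL = W/(q·S) = 3325.6 / (606.1 × 11.6) = 0.473.
CD = 0.0165 + 0.0278 × 0.473² = 0.02272.
D = q·S·CD = 606.1 × 11.6 × 0.02272 = 159.7 N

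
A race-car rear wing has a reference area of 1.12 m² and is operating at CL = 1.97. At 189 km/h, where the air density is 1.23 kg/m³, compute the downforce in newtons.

Convert speed: v = 189 km/h ÷ 3.6 = 52.5 m/s.
L = ½ρv²S·CL = ½ × 1.23 × 52.5² × 1.12 × 1.97 = 3740 N

L = 3740 N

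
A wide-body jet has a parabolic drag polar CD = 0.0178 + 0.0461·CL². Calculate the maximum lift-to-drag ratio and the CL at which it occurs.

(L/D)max = 17.5, at CL = 0.621

For CD = CD0 + K·CL², (L/D)max occurs at CL* = √(CD0/K) and equals 1/(2√(K·CD0)).
(L/D)max = 1/(2√(0.0461 × 0.0178)) = 1/(2 × 0.02865) = 17.5
CL* = √(0.0178/0.0461) = 0.621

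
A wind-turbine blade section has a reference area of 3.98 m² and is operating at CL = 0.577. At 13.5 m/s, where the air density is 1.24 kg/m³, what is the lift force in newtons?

L = 259 N

Dynamic pressure q = ½ρv² = ½ × 1.24 × 13.5² = 113 Pa.
L = q·S·CL = 113 × 3.98 × 0.577 = 259 N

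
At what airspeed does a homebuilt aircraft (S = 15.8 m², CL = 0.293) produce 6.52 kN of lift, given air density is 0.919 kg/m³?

L = ½ρv²S·CL ⇒ v = √(2L/(ρ·S·CL))
v = √(2 × 6520 / (0.919 × 15.8 × 0.293)) = √3065 = 55.4 m/s

v = 55.4 m/s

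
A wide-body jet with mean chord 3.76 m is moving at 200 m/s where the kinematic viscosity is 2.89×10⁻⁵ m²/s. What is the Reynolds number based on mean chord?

Re = v·c/ν = 200 × 3.76 / (2.89×10⁻⁵) = 2.6×10^7

Re = 2.6×10^7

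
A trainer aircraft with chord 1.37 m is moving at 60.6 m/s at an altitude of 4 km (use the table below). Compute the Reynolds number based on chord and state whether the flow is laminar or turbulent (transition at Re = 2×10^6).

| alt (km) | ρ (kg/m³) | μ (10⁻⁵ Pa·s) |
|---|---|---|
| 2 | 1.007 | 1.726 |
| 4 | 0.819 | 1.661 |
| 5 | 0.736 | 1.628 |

Re = 4.09×10^6 (turbulent)

At 4 km, from the table: ρ = 0.819 kg/m³, μ = 1.661×10⁻⁵ Pa·s.
Re = ρ·v·c/μ = 0.819 × 60.6 × 1.37 / (1.661×10⁻⁵) = 4.09×10^6
Since 4.09×10^6 > 2×10^6, the flow is turbulent.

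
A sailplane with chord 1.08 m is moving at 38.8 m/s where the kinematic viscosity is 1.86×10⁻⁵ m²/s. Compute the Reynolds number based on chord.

Re = 2.25×10^6

Re = v·c/ν = 38.8 × 1.08 / (1.86×10⁻⁵) = 2.25×10^6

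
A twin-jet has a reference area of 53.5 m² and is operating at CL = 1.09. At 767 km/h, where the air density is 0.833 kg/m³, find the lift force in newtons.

Convert speed: v = 767 km/h ÷ 3.6 = 213.1 m/s.
Dynamic pressure q = ½ρv² = ½ × 0.833 × 213.1² = 18910 Pa.
L = q·S·CL = 18910 × 53.5 × 1.09 = 1.1×10^6 N ≈ 1100 kN

L = 1.1×10^6 N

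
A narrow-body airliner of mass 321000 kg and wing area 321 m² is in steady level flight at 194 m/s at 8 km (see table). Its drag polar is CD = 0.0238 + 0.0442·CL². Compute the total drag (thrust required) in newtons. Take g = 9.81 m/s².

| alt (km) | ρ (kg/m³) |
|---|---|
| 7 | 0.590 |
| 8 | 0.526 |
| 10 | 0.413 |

At 8 km, from the table: ρ = 0.526 kg/m³.
In steady level flight, lift balances weight: W = mg = 321000 × 9.81 = 3.149×10^6 N.
q = ½ρv² = ½ × 0.526 × 194² = 9898 Pa.
CL = W/(q·S) = 3.149×10^6 / (9898 × 321) = 0.9911.
CD = 0.0238 + 0.0442 × 0.9911² = 0.06722.
D = q·S·CD = 9898 × 321 × 0.06722 = 2.136×10^5 N

D = 2.14×10^5 N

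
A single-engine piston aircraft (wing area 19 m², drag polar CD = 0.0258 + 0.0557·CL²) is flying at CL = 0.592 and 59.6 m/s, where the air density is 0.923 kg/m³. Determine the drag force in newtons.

D = 1410 N

CD = 0.0258 + 0.0557 × 0.592² = 0.04532
D = ½ρv²S·CD = ½ × 0.923 × 59.6² × 19 × 0.04532 = 1410 N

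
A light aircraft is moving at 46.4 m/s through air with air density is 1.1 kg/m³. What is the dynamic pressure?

q = 1180 Pa

q = ½ρv² = ½ × 1.1 × 46.4² = 1180 Pa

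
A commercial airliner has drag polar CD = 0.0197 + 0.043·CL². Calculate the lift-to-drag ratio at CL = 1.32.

CD = 0.0197 + 0.043 × 1.32² = 0.09462
L/D = CL/CD = 1.32 / 0.09462 = 14

L/D = 14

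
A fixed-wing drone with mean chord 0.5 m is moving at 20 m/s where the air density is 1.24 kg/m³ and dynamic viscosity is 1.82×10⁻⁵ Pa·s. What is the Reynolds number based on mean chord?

Re = 6.81×10^5

Re = ρ·v·c/μ = 1.24 × 20 × 0.5 / (1.82×10⁻⁵) = 6.81×10^5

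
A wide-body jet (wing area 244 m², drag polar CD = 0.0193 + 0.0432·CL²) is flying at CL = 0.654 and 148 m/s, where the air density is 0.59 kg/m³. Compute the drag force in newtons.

CD = 0.0193 + 0.0432 × 0.654² = 0.03778
D = ½ρv²S·CD = ½ × 0.59 × 148² × 244 × 0.03778 = 59600 N

D = 59600 N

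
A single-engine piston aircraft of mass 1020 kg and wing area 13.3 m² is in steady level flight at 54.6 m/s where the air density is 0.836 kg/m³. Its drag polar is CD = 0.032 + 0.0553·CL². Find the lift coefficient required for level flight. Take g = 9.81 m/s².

CL = 0.604

Level flight ⇒ L = W = m·g = 1020 × 9.81 = 10006 N.
q = ½ρv² = ½ × 0.836 × 54.6² = 1246 Pa.
Required CL = L/(qS) = 10006/(1246·13.3) = 0.6037.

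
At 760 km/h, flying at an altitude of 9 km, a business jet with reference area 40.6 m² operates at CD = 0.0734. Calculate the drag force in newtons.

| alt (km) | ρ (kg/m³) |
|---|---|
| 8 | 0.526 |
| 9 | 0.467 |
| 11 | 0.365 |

D = 31000 N

At 9 km, from the table: ρ = 0.467 kg/m³.
Convert speed: v = 760 km/h ÷ 3.6 = 211.1 m/s.
D = ½ρv²S·CD = ½ × 0.467 × 211.1² × 40.6 × 0.0734 = 31000 N ≈ 31 kN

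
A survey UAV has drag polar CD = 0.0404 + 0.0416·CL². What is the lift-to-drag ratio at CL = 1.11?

L/D = 12.1

CD = 0.0404 + 0.0416 × 1.11² = 0.09166
L/D = CL/CD = 1.11 / 0.09166 = 12.1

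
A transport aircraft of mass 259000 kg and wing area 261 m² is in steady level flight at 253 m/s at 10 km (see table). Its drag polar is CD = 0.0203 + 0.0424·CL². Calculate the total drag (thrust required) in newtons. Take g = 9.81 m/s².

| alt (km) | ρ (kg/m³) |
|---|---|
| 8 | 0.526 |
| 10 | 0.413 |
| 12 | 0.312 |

D = 1.49×10^5 N

At 10 km, from the table: ρ = 0.413 kg/m³.
In steady level flight, lift balances weight: W = mg = 259000 × 9.81 = 2.5408×10^6 N.
Dynamic pressure q = 0.5 × 0.413 × 253² = 13220 Pa.
CL = W/(q·S) = 2.5408×10^6 / (13220 × 261) = 0.7365.
CD = 0.0203 + 0.0424 × 0.7365² = 0.0433.
D = q·S·CD = 13220 × 261 × 0.0433 = 1.494×10^5 N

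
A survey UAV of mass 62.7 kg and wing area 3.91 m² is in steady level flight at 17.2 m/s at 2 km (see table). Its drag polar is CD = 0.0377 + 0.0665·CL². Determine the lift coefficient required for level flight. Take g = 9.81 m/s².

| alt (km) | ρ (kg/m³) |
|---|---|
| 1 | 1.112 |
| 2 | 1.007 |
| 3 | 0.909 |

CL = 1.06

At 2 km, from the table: ρ = 1.007 kg/m³.
Weight W = mg = 62.7 × 9.81 = 615.09 N; in level flight L = W.
Dynamic pressure q = 0.5 × 1.007 × 17.2² = 149 Pa.
CL = 2W/(ρv²S) = 2×615.09/(1.007×17.2²×3.91) = 1.056.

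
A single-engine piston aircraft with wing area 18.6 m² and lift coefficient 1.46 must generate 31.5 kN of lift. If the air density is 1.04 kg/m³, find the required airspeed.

L = ½ρv²S·CL ⇒ v = √(2L/(ρ·S·CL))
v = √(2 × 31500 / (1.04 × 18.6 × 1.46)) = √2231 = 47.2 m/s

v = 47.2 m/s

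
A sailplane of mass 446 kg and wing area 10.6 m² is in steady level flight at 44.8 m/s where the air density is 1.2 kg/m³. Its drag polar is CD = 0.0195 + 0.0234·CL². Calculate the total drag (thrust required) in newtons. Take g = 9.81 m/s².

D = 284 N

Weight W = mg = 446 × 9.81 = 4375.3 N; in level flight L = W.
Dynamic pressure q = 0.5 × 1.2 × 44.8² = 1204 Pa.
CL = 2W/(ρv²S) = 2×4375.3/(1.2×44.8²×10.6) = 0.3428.
CD = 0.0195 + 0.0234 × 0.3428² = 0.02225.
D = q·S·CD = 1204 × 10.6 × 0.02225 = 284 N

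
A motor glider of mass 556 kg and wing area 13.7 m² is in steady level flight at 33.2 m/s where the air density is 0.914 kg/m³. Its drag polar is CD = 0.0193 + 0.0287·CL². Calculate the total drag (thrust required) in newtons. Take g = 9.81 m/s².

D = 257 N

Weight W = mg = 556 × 9.81 = 5454.4 N; in level flight L = W.
q = ½ρv² = ½ × 0.914 × 33.2² = 503.7 Pa.
Required CL = L/(qS) = 5454.4/(503.7·13.7) = 0.7904.
CD = 0.0193 + 0.0287 × 0.7904² = 0.03723.
D = q·S·CD = 503.7 × 13.7 × 0.03723 = 256.9 N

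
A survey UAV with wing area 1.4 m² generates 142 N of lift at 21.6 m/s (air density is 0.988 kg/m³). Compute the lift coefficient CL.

From L = ½ρv²S·CL, rearranging gives CL = 2L/(ρv²S).
CL = 2 × 142 / (0.988 × 21.6² × 1.4) = 0.44

CL = 0.44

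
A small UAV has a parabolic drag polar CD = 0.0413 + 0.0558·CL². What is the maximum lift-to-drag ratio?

(L/D)max = 10.4

For CD = CD0 + K·CL², (L/D)max occurs at CL* = √(CD0/K) and equals 1/(2√(K·CD0)).
(L/D)max = 1/(2√(0.0558 × 0.0413)) = 1/(2 × 0.04801) = 10.4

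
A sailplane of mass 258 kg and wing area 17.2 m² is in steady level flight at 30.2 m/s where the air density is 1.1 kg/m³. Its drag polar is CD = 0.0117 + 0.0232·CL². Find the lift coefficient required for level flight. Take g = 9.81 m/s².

Level flight ⇒ L = W = m·g = 258 × 9.81 = 2531 N.
q = ½ρv² = ½ × 1.1 × 30.2² = 501.6 Pa.
CL = W/(q·S) = 2531 / (501.6 × 17.2) = 0.2933.

CL = 0.293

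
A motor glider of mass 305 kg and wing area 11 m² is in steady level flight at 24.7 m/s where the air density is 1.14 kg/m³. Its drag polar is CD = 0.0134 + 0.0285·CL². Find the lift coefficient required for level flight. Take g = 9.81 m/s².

CL = 0.782

In steady level flight, lift balances weight: W = mg = 305 × 9.81 = 2992.1 N.
q = ½ρv² = ½ × 1.14 × 24.7² = 347.8 Pa.
Required CL = L/(qS) = 2992.1/(347.8·11) = 0.7822.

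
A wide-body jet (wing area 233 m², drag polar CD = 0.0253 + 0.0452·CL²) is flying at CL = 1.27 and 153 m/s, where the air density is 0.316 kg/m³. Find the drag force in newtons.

D = 84600 N

CD = 0.0253 + 0.0452 × 1.27² = 0.0982
D = ½ρv²S·CD = ½ × 0.316 × 153² × 233 × 0.0982 = 84600 N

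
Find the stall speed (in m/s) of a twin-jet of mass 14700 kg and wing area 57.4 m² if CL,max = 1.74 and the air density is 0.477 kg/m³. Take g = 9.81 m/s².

V_stall = 77.8 m/s

Stall occurs when L = W at CL,max. W = mg = 14700 × 9.81 = 1.442×10^5 N.
V_stall = √(2W/(ρ·S·CL,max)) = √(2 × 1.442×10^5 / (0.477 × 57.4 × 1.74))
V_stall = √6054 = 77.8 m/s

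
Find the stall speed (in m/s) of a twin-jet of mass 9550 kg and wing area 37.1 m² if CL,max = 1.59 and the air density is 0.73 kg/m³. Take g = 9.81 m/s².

V_stall = 66 m/s

Stall occurs when L = W at CL,max. W = mg = 9550 × 9.81 = 93690 N.
V_stall = √(2W/(ρ·S·CL,max)) = √(2 × 93690 / (0.73 × 37.1 × 1.59))
V_stall = √4351 = 66 m/s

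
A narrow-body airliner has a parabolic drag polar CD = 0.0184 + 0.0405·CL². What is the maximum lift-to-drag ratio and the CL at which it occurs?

(L/D)max = 18.3, at CL = 0.674

For CD = CD0 + K·CL², (L/D)max occurs at CL* = √(CD0/K) and equals 1/(2√(K·CD0)).
(L/D)max = 1/(2√(0.0405 × 0.0184)) = 1/(2 × 0.0273) = 18.3
CL* = √(0.0184/0.0405) = 0.674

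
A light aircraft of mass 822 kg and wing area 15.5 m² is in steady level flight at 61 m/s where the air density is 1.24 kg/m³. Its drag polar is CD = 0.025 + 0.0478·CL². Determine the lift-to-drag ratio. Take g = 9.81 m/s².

L/D = 8.22

In steady level flight, lift balances weight: W = mg = 822 × 9.81 = 8063.8 N.
Dynamic pressure q = 0.5 × 1.24 × 61² = 2307 Pa.
CL = W/(q·S) = 8063.8 / (2307 × 15.5) = 0.2255.
CD = 0.025 + 0.0478 × 0.2255² = 0.02743.
L/D = CL/CD = 0.2255 / 0.02743 = 8.22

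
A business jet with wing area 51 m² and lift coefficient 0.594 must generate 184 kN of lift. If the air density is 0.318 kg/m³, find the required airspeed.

v = 195 m/s

L = ½ρv²S·CL ⇒ v = √(2L/(ρ·S·CL))
v = √(2 × 1.84×10^5 / (0.318 × 51 × 0.594)) = √38200 = 195 m/s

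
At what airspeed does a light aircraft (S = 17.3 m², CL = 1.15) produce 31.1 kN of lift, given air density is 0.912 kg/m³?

v = 58.5 m/s

L = ½ρv²S·CL ⇒ v = √(2L/(ρ·S·CL))
v = √(2 × 31100 / (0.912 × 17.3 × 1.15)) = √3428 = 58.5 m/s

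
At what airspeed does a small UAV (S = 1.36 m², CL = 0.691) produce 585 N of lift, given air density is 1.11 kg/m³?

L = ½ρv²S·CL ⇒ v = √(2L/(ρ·S·CL))
v = √(2 × 585 / (1.11 × 1.36 × 0.691)) = √1122 = 33.5 m/s

v = 33.5 m/s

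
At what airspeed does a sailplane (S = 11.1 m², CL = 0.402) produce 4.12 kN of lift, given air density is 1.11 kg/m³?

L = ½ρv²S·CL ⇒ v = √(2L/(ρ·S·CL))
v = √(2 × 4120 / (1.11 × 11.1 × 0.402)) = √1664 = 40.8 m/s

v = 40.8 m/s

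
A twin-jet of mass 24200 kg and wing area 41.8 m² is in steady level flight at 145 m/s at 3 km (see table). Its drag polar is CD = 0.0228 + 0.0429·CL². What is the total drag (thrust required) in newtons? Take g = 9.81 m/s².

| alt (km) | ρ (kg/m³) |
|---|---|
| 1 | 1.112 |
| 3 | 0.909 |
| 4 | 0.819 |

At 3 km, from the table: ρ = 0.909 kg/m³.
Level flight ⇒ L = W = m·g = 24200 × 9.81 = 2.374×10^5 N.
q = ½ρv² = ½ × 0.909 × 145² = 9556 Pa.
CL = W/(q·S) = 2.374×10^5 / (9556 × 41.8) = 0.5943.
CD = 0.0228 + 0.0429 × 0.5943² = 0.03795.
D = q·S·CD = 9556 × 41.8 × 0.03795 = 15160 N

D = 15200 N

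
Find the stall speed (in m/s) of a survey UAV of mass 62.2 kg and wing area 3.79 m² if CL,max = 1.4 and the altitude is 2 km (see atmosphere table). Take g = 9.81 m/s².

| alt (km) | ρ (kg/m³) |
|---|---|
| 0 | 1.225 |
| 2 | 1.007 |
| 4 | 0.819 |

V_stall = 15.1 m/s

At 2 km, from the table: ρ = 1.007 kg/m³.
Weight W = mg = 62.2 × 9.81 = 610.2 N.
From L = ½ρV²S·CL,max = W: V_stall = √(2W/(ρSCL,max)) = √(2·610.2/(1.007·3.79·1.4))
V_stall = √228.4 = 15.1 m/s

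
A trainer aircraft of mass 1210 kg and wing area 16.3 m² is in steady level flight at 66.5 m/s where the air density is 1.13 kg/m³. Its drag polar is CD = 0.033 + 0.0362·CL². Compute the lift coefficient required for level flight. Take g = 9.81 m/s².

Level flight ⇒ L = W = m·g = 1210 × 9.81 = 11870 N.
Dynamic pressure q = 0.5 × 1.13 × 66.5² = 2499 Pa.
CL = 2W/(ρv²S) = 2×11870/(1.13×66.5²×16.3) = 0.2915.

CL = 0.291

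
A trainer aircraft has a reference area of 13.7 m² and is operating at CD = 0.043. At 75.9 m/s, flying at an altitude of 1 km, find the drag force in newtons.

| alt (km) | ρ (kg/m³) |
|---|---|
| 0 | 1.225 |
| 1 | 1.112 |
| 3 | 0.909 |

At 1 km, from the table: ρ = 1.112 kg/m³.
D = ½ρv²S·CD = ½ × 1.112 × 75.9² × 13.7 × 0.043 = 1890 N

D = 1890 N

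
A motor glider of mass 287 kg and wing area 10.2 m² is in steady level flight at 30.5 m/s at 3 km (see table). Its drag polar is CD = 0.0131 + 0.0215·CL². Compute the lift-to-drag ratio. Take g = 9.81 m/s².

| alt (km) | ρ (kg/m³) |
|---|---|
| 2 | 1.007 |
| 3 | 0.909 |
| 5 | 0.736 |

At 3 km, from the table: ρ = 0.909 kg/m³.
Level flight ⇒ L = W = m·g = 287 × 9.81 = 2815.5 N.
q = ½ρv² = ½ × 0.909 × 30.5² = 422.8 Pa.
CL = W/(q·S) = 2815.5 / (422.8 × 10.2) = 0.6529.
CD = 0.0131 + 0.0215 × 0.6529² = 0.02226.
L/D = CL/CD = 0.6529 / 0.02226 = 29.3

L/D = 29.3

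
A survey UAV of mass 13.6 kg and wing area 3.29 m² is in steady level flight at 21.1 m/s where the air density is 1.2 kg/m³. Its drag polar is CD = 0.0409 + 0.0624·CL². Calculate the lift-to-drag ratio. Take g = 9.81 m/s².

L/D = 3.59

In steady level flight, lift balances weight: W = mg = 13.6 × 9.81 = 133.42 N.
q = ½ρv² = ½ × 1.2 × 21.1² = 267.1 Pa.
Required CL = L/(qS) = 133.42/(267.1·3.29) = 0.1518.
CD = 0.0409 + 0.0624 × 0.1518² = 0.04234.
L/D = CL/CD = 0.1518 / 0.04234 = 3.59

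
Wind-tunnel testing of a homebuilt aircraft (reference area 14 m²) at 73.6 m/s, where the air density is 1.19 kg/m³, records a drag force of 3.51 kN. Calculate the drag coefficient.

From D = ½ρv²S·CD, rearranging gives CD = 2D/(ρv²S).
CD = 2 × 3510 / (1.19 × 73.6² × 14) = 0.0778

CD = 0.0778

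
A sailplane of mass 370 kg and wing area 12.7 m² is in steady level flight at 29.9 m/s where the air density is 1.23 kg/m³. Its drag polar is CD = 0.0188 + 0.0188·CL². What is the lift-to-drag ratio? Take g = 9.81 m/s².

L/D = 21.8

In steady level flight, lift balances weight: W = mg = 370 × 9.81 = 3629.7 N.
Dynamic pressure q = 0.5 × 1.23 × 29.9² = 549.8 Pa.
CL = W/(q·S) = 3629.7 / (549.8 × 12.7) = 0.5198.
CD = 0.0188 + 0.0188 × 0.5198² = 0.02388.
L/D = CL/CD = 0.5198 / 0.02388 = 21.8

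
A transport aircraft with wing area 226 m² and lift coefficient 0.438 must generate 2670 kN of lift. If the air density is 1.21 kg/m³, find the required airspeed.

v = 211 m/s

L = ½ρv²S·CL ⇒ v = √(2L/(ρ·S·CL))
v = √(2 × 2.67×10^6 / (1.21 × 226 × 0.438)) = √44580 = 211 m/s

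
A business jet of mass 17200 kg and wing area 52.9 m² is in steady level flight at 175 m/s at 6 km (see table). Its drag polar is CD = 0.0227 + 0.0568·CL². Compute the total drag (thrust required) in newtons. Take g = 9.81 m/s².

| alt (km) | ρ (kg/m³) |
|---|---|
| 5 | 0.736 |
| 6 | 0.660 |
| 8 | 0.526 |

At 6 km, from the table: ρ = 0.660 kg/m³.
In steady level flight, lift balances weight: W = mg = 17200 × 9.81 = 1.6873×10^5 N.
Dynamic pressure q = 0.5 × 0.66 × 175² = 10110 Pa.
Required CL = L/(qS) = 1.6873×10^5/(10110·52.9) = 0.3156.
CD = 0.0227 + 0.0568 × 0.3156² = 0.02836.
D = q·S·CD = 10110 × 52.9 × 0.02836 = 15160 N

D = 15200 N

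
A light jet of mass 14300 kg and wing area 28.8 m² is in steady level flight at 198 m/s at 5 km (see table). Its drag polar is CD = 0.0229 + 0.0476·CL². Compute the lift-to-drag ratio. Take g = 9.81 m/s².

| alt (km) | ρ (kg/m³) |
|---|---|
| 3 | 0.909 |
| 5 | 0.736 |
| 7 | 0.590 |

L/D = 11.9

At 5 km, from the table: ρ = 0.736 kg/m³.
Weight W = mg = 14300 × 9.81 = 1.4028×10^5 N; in level flight L = W.
q = ½ρv² = ½ × 0.736 × 198² = 14430 Pa.
CL = W/(q·S) = 1.4028×10^5 / (14430 × 28.8) = 0.3376.
CD = 0.0229 + 0.0476 × 0.3376² = 0.02833.
L/D = CL/CD = 0.3376 / 0.02833 = 11.9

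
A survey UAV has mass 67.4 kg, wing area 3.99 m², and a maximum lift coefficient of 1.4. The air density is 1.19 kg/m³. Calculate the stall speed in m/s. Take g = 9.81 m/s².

V_stall = 14.1 m/s

Weight W = mg = 67.4 × 9.81 = 661.2 N.
V_stall = √(2W/(ρ·S·CL,max)) = √(2 × 661.2 / (1.19 × 3.99 × 1.4))
V_stall = √198.9 = 14.1 m/s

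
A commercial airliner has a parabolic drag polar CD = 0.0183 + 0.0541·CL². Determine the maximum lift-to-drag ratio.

(L/D)max = 15.9

For CD = CD0 + K·CL², (L/D)max occurs at CL* = √(CD0/K) and equals 1/(2√(K·CD0)).
(L/D)max = 1/(2√(0.0541 × 0.0183)) = 1/(2 × 0.03146) = 15.9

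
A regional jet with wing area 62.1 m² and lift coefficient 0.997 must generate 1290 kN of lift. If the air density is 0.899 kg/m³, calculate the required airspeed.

L = ½ρv²S·CL ⇒ v = √(2L/(ρ·S·CL))
v = √(2 × 1.29×10^6 / (0.899 × 62.1 × 0.997)) = √46350 = 215 m/s

v = 215 m/s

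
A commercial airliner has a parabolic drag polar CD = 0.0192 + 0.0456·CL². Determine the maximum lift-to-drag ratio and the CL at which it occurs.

(L/D)max = 16.9, at CL = 0.649

For CD = CD0 + K·CL², (L/D)max occurs at CL* = √(CD0/K) and equals 1/(2√(K·CD0)).
(L/D)max = 1/(2√(0.0456 × 0.0192)) = 1/(2 × 0.02959) = 16.9
CL* = √(0.0192/0.0456) = 0.649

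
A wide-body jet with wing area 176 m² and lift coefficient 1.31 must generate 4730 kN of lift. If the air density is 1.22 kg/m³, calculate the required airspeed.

v = 183 m/s

L = ½ρv²S·CL ⇒ v = √(2L/(ρ·S·CL))
v = √(2 × 4.73×10^6 / (1.22 × 176 × 1.31)) = √33630 = 183 m/s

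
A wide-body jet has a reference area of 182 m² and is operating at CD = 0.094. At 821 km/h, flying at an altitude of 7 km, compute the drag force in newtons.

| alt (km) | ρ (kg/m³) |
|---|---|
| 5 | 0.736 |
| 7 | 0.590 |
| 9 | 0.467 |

At 7 km, from the table: ρ = 0.590 kg/m³.
Convert speed: v = 821 km/h ÷ 3.6 = 228.1 m/s.
D = ½ρv²S·CD = ½ × 0.59 × 228.1² × 182 × 0.094 = 2.62×10^5 N ≈ 262 kN

D = 2.62×10^5 N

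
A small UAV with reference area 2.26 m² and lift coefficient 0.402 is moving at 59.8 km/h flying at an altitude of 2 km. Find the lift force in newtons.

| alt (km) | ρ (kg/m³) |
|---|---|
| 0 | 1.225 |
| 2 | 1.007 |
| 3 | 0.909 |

L = 126 N

At 2 km, from the table: ρ = 1.007 kg/m³.
Convert speed: v = 59.8 km/h ÷ 3.6 = 16.61 m/s.
L = ½ρv²S·CL = ½ × 1.007 × 16.61² × 2.26 × 0.402 = 126 N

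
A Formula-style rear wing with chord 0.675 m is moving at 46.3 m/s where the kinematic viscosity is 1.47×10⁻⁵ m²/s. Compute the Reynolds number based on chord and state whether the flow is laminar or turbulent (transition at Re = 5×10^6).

Re = 2.13×10^6 (laminar)

Re = v·c/ν = 46.3 × 0.675 / (1.47×10⁻⁵) = 2.13×10^6
Since 2.13×10^6 < 5×10^6, the flow is laminar.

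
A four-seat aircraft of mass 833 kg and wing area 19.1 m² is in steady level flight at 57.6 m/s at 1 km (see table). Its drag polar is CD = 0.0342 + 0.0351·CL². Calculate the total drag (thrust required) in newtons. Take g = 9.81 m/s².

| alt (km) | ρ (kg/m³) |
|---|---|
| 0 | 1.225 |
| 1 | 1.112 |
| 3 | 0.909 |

At 1 km, from the table: ρ = 1.112 kg/m³.
In steady level flight, lift balances weight: W = mg = 833 × 9.81 = 8171.7 N.
Dynamic pressure q = 0.5 × 1.112 × 57.6² = 1845 Pa.
CL = W/(q·S) = 8171.7 / (1845 × 19.1) = 0.2319.
CD = 0.0342 + 0.0351 × 0.2319² = 0.03609.
D = q·S·CD = 1845 × 19.1 × 0.03609 = 1272 N

D = 1270 N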